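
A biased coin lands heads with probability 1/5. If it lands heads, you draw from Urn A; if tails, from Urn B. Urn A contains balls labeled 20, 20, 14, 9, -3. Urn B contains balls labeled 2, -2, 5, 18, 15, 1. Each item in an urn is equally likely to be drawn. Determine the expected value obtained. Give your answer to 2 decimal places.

7.60

E[X | Urn A] = (20 + 20 + 14 + 9 − 3)/5 = 12
E[X | Urn B] = (2 − 2 + 5 + 18 + 15 + 1)/6 = 13/2
E[X] = (1/5)·12 + (4/5)·13/2 = 38/5 ≈ 7.60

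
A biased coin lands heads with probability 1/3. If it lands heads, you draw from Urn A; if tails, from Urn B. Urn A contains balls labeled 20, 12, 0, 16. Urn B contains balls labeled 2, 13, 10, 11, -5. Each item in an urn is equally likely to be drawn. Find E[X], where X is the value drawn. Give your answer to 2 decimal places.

8.13

E[X | Urn A] = (20 + 12 + 0 + 16)/4 = 12
E[X | Urn B] = (2 + 13 + 10 + 11 − 5)/5 = 31/5
E[X] = (1/3)·12 + (2/3)·31/5 = 122/15 ≈ 8.13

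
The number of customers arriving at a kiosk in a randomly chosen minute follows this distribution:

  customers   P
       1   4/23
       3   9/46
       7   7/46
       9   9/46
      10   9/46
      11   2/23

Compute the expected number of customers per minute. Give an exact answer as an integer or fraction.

E[X] = (4/23)·1 + (9/46)·3 + (7/46)·7 + (9/46)·9 + (9/46)·10 + (2/23)·11
     = 13/2

13/2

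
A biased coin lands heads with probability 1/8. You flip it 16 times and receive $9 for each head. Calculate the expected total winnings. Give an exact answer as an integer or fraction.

$18

E[#heads] = 16·1/8 = 2 (linearity over flips).
E[winnings] = 9·2 = 18.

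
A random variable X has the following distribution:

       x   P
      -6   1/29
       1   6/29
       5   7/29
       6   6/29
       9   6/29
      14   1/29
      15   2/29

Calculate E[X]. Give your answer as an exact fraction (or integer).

E[X] = (1/29)·(-6) + (6/29)·1 + (7/29)·5 + (6/29)·6 + (6/29)·9 + (1/29)·14 + (2/29)·15
     = 169/29

169/29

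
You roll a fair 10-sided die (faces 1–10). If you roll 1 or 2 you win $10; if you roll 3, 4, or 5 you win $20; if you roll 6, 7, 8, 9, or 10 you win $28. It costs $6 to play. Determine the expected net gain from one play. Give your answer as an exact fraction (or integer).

E[payout] = (1/5)·10 + (3/10)·20 + (1/2)·28 = 22
Expected profit = 22 − 6 = 16

$16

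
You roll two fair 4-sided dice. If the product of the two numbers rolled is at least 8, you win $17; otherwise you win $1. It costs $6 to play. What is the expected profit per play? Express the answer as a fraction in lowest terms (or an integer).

$1

E[payout] = (5/8)·1 + (3/8)·17 = 7
Expected profit = 7 − 6 = 1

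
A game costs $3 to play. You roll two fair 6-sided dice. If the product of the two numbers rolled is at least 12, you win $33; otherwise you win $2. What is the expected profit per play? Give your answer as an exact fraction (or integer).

491/36 dollars

E[payout] = (19/36)·2 + (17/36)·33 = 599/36
Expected profit = 599/36 − 3 = 491/36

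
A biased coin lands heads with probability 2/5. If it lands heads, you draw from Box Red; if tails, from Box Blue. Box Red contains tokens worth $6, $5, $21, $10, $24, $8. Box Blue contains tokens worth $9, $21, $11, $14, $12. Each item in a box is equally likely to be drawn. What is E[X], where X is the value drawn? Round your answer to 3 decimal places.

E[X | Box Red] = (6 + 5 + 21 + 10 + 24 + 8)/6 = 37/3
E[X | Box Blue] = (9 + 21 + 11 + 14 + 12)/5 = 67/5
E[X] = (2/5)·37/3 + (3/5)·67/5 = 973/75 ≈ 12.973

$12.973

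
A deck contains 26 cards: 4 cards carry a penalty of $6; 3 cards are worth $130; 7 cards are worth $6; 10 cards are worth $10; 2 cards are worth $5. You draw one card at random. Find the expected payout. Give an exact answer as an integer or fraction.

E[payout] = (4/26)·(-6) + (3/26)·130 + (7/26)·6 + (10/26)·10 + (2/26)·5 = 259/13

259/13 dollars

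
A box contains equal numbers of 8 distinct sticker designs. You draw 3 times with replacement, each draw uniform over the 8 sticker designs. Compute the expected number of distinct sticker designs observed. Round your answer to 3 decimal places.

Let Xⱼ=1 if type j appears at least once. P(Xⱼ=1) = 1 − ((8−1)/8)^3 = 169/512.
E[#distinct] = 8·169/512 = 169/64.
≈ 2.641

2.641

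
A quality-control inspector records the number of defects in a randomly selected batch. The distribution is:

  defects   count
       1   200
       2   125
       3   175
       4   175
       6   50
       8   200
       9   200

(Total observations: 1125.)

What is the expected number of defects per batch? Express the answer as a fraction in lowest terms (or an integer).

43/9

Total = 1125, so P(defects=1) = 200/1125, etc.
E[X] = (8/45)·1 + (1/9)·2 + (7/45)·3 + (7/45)·4 + (2/45)·6 + (8/45)·8 + (8/45)·9
     = 43/9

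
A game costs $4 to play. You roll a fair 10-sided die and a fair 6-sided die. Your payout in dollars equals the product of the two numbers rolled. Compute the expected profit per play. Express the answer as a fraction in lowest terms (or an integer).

Distribution of the product of the two numbers rolled: 1 w.p. 1/60, 2 w.p. 1/30, 3 w.p. 1/30, 4 w.p. 1/20, 5 w.p. 1/30, 6 w.p. 1/15, …
E[payout] = (1/60)·1 + (1/30)·2 + (1/30)·3 + (1/20)·4 + (1/30)·5 + (1/15)·6 + (1/60)·7 + (1/20)·8 + (1/30)·9 + (1/20)·10 + (1/15)·12 + (1/60)·14 + (1/30)·15 + (1/30)·16 + (1/20)·18 + (1/20)·20 + (1/60)·21 + (1/20)·24 + (1/60)·25 + (1/60)·27 + (1/60)·28 + (1/20)·30 + (1/60)·32 + (1/60)·35 + (1/30)·36 + (1/30)·40 + (1/60)·42 + (1/60)·45 + (1/60)·48 + (1/60)·50 + (1/60)·54 + (1/60)·60 = 77/4
Expected profit = 77/4 − 4 = 61/4

61/4 dollars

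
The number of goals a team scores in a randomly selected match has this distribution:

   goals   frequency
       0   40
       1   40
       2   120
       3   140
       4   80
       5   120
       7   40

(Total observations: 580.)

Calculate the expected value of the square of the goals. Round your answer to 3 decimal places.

Total = 580, so P(goals=0) = 40/580, etc.
E[X²] = (2/29)·0 + (2/29)·1 + (6/29)·4 + (7/29)·9 + (4/29)·16 + (6/29)·25 + (2/29)·49
     = 401/29 ≈ 13.828

13.828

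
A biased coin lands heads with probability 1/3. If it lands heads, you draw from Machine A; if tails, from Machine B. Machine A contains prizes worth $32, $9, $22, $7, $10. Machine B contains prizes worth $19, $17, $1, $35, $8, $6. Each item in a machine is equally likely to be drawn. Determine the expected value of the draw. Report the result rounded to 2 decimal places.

$14.89

E[X | Machine A] = (32 + 9 + 22 + 7 + 10)/5 = 16
E[X | Machine B] = (19 + 17 + 1 + 35 + 8 + 6)/6 = 43/3
E[X] = (1/3)·16 + (2/3)·43/3 = 134/9 ≈ 14.89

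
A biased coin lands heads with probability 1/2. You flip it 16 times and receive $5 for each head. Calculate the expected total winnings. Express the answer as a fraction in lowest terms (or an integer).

E[#heads] = 16·1/2 = 8 (linearity over flips).
E[winnings] = 5·8 = 40.

$40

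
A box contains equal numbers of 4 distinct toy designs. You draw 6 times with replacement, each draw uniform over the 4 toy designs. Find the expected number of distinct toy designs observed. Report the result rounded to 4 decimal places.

3.2881

Let Xⱼ=1 if type j appears at least once. P(Xⱼ=1) = 1 − ((4−1)/4)^6 = 3367/4096.
E[#distinct] = 4·3367/4096 = 3367/1024.
≈ 3.2881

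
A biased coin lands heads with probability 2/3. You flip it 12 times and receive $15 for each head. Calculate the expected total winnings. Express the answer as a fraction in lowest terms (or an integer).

$120

E[#heads] = 12·2/3 = 8 (linearity over flips).
E[winnings] = 15·8 = 120.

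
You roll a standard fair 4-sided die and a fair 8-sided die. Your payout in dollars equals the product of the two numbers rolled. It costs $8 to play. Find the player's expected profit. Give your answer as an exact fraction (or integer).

13/4 dollars

Distribution of the product of the two numbers rolled: 1 w.p. 1/32, 2 w.p. 1/16, 3 w.p. 1/16, 4 w.p. 3/32, 5 w.p. 1/32, 6 w.p. 3/32, …
E[payout] = (1/32)·1 + (1/16)·2 + (1/16)·3 + (3/32)·4 + (1/32)·5 + (3/32)·6 + (1/32)·7 + (3/32)·8 + (1/32)·9 + (1/32)·10 + (3/32)·12 + (1/32)·14 + (1/32)·15 + (1/16)·16 + (1/32)·18 + (1/32)·20 + (1/32)·21 + (1/16)·24 + (1/32)·28 + (1/32)·32 = 45/4
Expected profit = 45/4 − 8 = 13/4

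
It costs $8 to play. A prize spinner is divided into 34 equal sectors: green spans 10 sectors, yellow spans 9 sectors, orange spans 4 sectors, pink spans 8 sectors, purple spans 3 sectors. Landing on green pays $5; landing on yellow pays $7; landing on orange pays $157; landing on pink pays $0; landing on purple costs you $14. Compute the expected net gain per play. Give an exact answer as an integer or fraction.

E[payout] = (10/34)·5 + (9/34)·7 + (4/34)·157 + (8/34)·0 + (3/34)·(-14) = 699/34
Expected profit = 699/34 − 8 = 427/34

427/34 dollars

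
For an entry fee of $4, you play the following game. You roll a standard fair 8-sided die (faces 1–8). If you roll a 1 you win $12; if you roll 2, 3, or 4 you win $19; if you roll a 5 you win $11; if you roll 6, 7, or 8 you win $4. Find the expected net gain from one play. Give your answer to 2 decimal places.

E[payout] = (3/8)·4 + (1/8)·11 + (1/8)·12 + (3/8)·19 = 23/2
Expected profit = 23/2 − 4 = 15/2 ≈ $7.50

$7.50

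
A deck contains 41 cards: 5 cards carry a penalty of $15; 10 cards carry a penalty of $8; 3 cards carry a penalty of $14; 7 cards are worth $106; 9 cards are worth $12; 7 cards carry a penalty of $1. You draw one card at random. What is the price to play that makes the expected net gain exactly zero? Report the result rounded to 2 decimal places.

$15.76

E[payout] = (5/41)·(-15) + (10/41)·(-8) + (3/41)·(-14) + (7/41)·106 + (9/41)·12 + (7/41)·(-1) = 646/41
Fair fee = E[payout] = 646/41 ≈ $15.76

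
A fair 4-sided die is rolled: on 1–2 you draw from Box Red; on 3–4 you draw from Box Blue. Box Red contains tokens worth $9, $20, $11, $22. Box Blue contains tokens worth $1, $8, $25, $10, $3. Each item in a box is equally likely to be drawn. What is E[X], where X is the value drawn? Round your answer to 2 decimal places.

E[X | Box Red] = (9 + 20 + 11 + 22)/4 = 31/2
E[X | Box Blue] = (1 + 8 + 25 + 10 + 3)/5 = 47/5
E[X] = (1/2)·31/2 + (1/2)·47/5 = 249/20 ≈ 12.45

$12.45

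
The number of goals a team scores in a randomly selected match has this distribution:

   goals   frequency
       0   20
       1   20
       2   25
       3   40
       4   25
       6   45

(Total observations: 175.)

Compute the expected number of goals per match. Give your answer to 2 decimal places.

Total = 175, so P(goals=0) = 20/175, etc.
E[X] = (4/35)·0 + (4/35)·1 + (1/7)·2 + (8/35)·3 + (1/7)·4 + (9/35)·6
     = 16/5 ≈ 3.20

3.20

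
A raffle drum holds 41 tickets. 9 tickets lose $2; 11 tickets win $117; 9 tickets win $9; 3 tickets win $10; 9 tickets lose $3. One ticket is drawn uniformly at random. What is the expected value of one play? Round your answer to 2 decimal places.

$33.00

E[payout] = (9/41)·(-2) + (11/41)·117 + (9/41)·9 + (3/41)·10 + (9/41)·(-3) = 33
≈ $33.00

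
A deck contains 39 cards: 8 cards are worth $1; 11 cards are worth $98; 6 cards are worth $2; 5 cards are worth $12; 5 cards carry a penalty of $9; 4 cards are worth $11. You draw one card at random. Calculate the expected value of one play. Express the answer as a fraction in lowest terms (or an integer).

E[payout] = (8/39)·1 + (11/39)·98 + (6/39)·2 + (5/39)·12 + (5/39)·(-9) + (4/39)·11 = 89/3

89/3 dollars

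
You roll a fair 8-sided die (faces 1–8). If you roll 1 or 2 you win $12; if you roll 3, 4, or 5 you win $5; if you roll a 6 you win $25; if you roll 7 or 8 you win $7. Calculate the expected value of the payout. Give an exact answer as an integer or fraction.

E[payout] = (3/8)·5 + (1/4)·7 + (1/4)·12 + (1/8)·25 = 39/4

39/4 dollars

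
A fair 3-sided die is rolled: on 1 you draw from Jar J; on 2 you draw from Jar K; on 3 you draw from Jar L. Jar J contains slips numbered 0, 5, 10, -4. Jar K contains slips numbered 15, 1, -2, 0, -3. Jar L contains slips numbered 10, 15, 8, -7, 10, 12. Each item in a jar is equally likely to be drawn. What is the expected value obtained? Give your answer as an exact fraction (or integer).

E[X | Jar J] = (0 + 5 + 10 − 4)/4 = 11/4
E[X | Jar K] = (15 + 1 − 2 + 0 − 3)/5 = 11/5
E[X | Jar L] = (10 + 15 + 8 − 7 + 10 + 12)/6 = 8
E[X] = (1/3)·11/4 + (1/3)·11/5 + (1/3)·8 = 259/60

259/60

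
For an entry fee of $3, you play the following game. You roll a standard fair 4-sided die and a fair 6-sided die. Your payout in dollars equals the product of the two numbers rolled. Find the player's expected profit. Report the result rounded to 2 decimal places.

$5.75

Distribution of the product of the two numbers rolled: 1 w.p. 1/24, 2 w.p. 1/12, 3 w.p. 1/12, 4 w.p. 1/8, 5 w.p. 1/24, 6 w.p. 1/8, …
E[payout] = (1/24)·1 + (1/12)·2 + (1/12)·3 + (1/8)·4 + (1/24)·5 + (1/8)·6 + (1/12)·8 + (1/24)·9 + (1/24)·10 + (1/8)·12 + (1/24)·15 + (1/24)·16 + (1/24)·18 + (1/24)·20 + (1/24)·24 = 35/4
Expected profit = 35/4 − 3 = 23/4 ≈ $5.75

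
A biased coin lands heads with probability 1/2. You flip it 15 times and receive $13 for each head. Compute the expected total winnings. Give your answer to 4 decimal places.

E[#heads] = 15·1/2 = 15/2 (linearity over flips).
E[winnings] = 13·15/2 = 195/2.
≈ 97.5000

$97.5000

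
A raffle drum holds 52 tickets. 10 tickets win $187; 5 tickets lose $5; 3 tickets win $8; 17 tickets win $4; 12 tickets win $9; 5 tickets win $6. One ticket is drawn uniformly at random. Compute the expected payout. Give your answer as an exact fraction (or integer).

2075/52 dollars

E[payout] = (10/52)·187 + (5/52)·(-5) + (3/52)·8 + (17/52)·4 + (12/52)·9 + (5/52)·6 = 2075/52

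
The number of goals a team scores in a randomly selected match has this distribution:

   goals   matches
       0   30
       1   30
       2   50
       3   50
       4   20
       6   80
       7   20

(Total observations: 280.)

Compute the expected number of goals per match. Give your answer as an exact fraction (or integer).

7/2

Total = 280, so P(goals=0) = 30/280, etc.
E[X] = (3/28)·0 + (3/28)·1 + (5/28)·2 + (5/28)·3 + (1/14)·4 + (2/7)·6 + (1/14)·7
     = 7/2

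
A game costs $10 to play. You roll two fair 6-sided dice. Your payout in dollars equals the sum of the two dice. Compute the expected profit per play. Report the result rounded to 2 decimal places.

Distribution of the sum of the two dice: 2 w.p. 1/36, 3 w.p. 1/18, 4 w.p. 1/12, 5 w.p. 1/9, 6 w.p. 5/36, 7 w.p. 1/6, …
E[payout] = (1/36)·2 + (1/18)·3 + (1/12)·4 + (1/9)·5 + (5/36)·6 + (1/6)·7 + (5/36)·8 + (1/9)·9 + (1/12)·10 + (1/18)·11 + (1/36)·12 = 7
Expected profit = 7 − 10 = -3 ≈ -$3.00

-$3.00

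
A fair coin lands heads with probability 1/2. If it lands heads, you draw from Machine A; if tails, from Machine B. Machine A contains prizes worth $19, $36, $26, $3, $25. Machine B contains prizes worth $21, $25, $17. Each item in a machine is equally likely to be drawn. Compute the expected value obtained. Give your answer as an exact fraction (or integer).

107/5 dollars

E[X | Machine A] = (19 + 36 + 26 + 3 + 25)/5 = 109/5
E[X | Machine B] = (21 + 25 + 17)/3 = 21
E[X] = (1/2)·109/5 + (1/2)·21 = 107/5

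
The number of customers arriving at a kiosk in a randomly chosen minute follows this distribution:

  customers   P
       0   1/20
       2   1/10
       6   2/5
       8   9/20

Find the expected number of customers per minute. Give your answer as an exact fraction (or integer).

31/5

E[X] = (1/20)·0 + (1/10)·2 + (2/5)·6 + (9/20)·8
     = 31/5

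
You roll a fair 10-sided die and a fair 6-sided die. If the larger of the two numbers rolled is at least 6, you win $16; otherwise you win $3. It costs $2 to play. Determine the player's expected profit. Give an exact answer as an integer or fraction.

103/12 dollars

E[payout] = (5/12)·3 + (7/12)·16 = 127/12
Expected profit = 127/12 − 2 = 103/12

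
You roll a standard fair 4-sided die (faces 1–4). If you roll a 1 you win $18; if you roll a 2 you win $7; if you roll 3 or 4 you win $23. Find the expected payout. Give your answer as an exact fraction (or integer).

E[payout] = (1/4)·7 + (1/4)·18 + (1/2)·23 = 71/4

71/4 dollars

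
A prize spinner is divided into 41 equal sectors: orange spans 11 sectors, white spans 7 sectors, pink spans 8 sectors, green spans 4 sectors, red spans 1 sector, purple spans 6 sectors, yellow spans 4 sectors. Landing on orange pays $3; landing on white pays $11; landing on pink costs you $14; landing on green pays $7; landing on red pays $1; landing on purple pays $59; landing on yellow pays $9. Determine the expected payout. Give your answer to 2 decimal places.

E[payout] = (11/41)·3 + (7/41)·11 + (8/41)·(-14) + (4/41)·7 + (1/41)·1 + (6/41)·59 + (4/41)·9 = 417/41
≈ $10.17

$10.17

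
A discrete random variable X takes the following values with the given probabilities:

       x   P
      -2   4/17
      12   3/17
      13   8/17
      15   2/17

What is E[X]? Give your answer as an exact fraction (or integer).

E[X] = (4/17)·(-2) + (3/17)·12 + (8/17)·13 + (2/17)·15
     = 162/17

162/17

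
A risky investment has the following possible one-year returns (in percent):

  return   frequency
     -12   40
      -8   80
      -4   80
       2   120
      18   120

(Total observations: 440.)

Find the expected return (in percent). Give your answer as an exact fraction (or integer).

24/11

Total = 440, so P(return=-12) = 40/440, etc.
E[X] = (1/11)·(-12) + (2/11)·(-8) + (2/11)·(-4) + (3/11)·2 + (3/11)·18
     = 24/11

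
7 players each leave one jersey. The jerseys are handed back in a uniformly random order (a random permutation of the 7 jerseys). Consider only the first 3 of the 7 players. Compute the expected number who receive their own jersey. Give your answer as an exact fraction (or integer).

Let Xᵢ = 1 if person i gets their own jersey. For each i, P(Xᵢ=1) = 1/7.
By linearity of expectation, E[X₁+…+X_3] = 3·(1/7) = 3/7.

3/7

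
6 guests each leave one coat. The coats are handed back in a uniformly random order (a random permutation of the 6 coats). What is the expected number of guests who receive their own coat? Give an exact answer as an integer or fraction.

Let Xᵢ = 1 if person i gets their own coat. For each i, P(Xᵢ=1) = 1/6.
By linearity of expectation, E[X₁+…+X_6] = 6·(1/6) = 1.

1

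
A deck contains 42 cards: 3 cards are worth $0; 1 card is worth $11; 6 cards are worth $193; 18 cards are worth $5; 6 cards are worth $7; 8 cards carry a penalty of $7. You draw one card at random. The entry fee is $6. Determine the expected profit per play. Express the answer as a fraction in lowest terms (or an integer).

E[payout] = (3/42)·0 + (1/42)·11 + (6/42)·193 + (18/42)·5 + (6/42)·7 + (8/42)·(-7) = 415/14
Expected profit = 415/14 − 6 = 331/14

331/14 dollars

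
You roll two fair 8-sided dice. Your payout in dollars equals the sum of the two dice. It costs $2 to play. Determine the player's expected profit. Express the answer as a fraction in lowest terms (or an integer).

Distribution of the sum of the two dice: 2 w.p. 1/64, 3 w.p. 1/32, 4 w.p. 3/64, 5 w.p. 1/16, 6 w.p. 5/64, 7 w.p. 3/32, …
E[payout] = (1/64)·2 + (1/32)·3 + (3/64)·4 + (1/16)·5 + (5/64)·6 + (3/32)·7 + (7/64)·8 + (1/8)·9 + (7/64)·10 + (3/32)·11 + (5/64)·12 + (1/16)·13 + (3/64)·14 + (1/32)·15 + (1/64)·16 = 9
Expected profit = 9 − 2 = 7

$7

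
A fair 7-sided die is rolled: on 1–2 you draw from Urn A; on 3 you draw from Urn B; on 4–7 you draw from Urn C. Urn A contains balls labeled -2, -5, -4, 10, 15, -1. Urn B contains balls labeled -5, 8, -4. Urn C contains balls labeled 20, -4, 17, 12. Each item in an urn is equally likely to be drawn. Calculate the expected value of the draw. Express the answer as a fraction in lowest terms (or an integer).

7

E[X | Urn A] = (-2 − 5 − 4 + 10 + 15 − 1)/6 = 13/6
E[X | Urn B] = (-5 + 8 − 4)/3 = -1/3
E[X | Urn C] = (20 − 4 + 17 + 12)/4 = 45/4
E[X] = (2/7)·13/6 + (1/7)·(-1/3) + (4/7)·45/4 = 7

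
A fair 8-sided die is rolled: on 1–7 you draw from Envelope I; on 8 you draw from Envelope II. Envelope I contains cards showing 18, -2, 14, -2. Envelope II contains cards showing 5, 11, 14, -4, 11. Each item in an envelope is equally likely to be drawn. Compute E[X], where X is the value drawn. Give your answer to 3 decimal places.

E[X | Envelope I] = (18 − 2 + 14 − 2)/4 = 7
E[X | Envelope II] = (5 + 11 + 14 − 4 + 11)/5 = 37/5
E[X] = (7/8)·7 + (1/8)·37/5 = 141/20 ≈ 7.050

7.050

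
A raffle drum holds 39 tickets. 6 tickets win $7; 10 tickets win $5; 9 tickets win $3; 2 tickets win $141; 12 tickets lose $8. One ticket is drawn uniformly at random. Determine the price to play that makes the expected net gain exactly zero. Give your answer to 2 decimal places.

E[payout] = (6/39)·7 + (10/39)·5 + (9/39)·3 + (2/39)·141 + (12/39)·(-8) = 305/39
Fair fee = E[payout] = 305/39 ≈ $7.82

$7.82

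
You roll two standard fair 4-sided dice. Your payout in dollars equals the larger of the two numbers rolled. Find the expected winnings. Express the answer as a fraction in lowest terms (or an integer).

25/8 dollars

Distribution of the larger of the two numbers rolled: 1 w.p. 1/16, 2 w.p. 3/16, 3 w.p. 5/16, 4 w.p. 7/16
E[payout] = (1/16)·1 + (3/16)·2 + (5/16)·3 + (7/16)·4 = 25/8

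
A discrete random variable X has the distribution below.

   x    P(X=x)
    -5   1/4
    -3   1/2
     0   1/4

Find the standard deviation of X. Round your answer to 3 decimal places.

E[X] = -11/4, E[X²] = 43/4
Var(X) = E[X²] − (E[X])² = 43/4 − 121/16 = 51/16
SD(X) = √(51/16) ≈ 1.785

1.785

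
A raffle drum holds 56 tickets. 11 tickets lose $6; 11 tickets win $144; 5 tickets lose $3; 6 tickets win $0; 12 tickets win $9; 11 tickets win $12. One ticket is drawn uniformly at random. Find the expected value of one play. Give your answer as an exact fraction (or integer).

E[payout] = (11/56)·(-6) + (11/56)·144 + (5/56)·(-3) + (6/56)·0 + (12/56)·9 + (11/56)·12 = 249/8

249/8 dollars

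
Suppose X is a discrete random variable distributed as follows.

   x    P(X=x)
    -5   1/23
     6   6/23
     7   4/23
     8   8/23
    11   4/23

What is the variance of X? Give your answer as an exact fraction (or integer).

5070/529

E[X] = (1/23)·(-5) + (6/23)·6 + (4/23)·7 + (8/23)·8 + (4/23)·11 = 167/23
E[X²] = (1/23)·25 + (6/23)·36 + (4/23)·49 + (8/23)·64 + (4/23)·121 = 1433/23
Var(X) = 1433/23 − (167/23)² = 5070/529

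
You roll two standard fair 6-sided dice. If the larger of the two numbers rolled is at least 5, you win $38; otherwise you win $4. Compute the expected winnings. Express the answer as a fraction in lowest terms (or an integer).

206/9 dollars

E[payout] = (4/9)·4 + (5/9)·38 = 206/9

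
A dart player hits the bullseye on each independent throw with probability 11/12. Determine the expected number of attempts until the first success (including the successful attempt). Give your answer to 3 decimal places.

For a geometric distribution, E[trials] = 1/p = 1/(11/12) = 12/11.
≈ 1.091

1.091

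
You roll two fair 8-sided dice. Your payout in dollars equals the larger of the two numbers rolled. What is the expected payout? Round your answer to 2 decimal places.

$5.81

Distribution of the larger of the two numbers rolled: 1 w.p. 1/64, 2 w.p. 3/64, 3 w.p. 5/64, 4 w.p. 7/64, 5 w.p. 9/64, 6 w.p. 11/64, …
E[payout] = (1/64)·1 + (3/64)·2 + (5/64)·3 + (7/64)·4 + (9/64)·5 + (11/64)·6 + (13/64)·7 + (15/64)·8 = 93/16
≈ $5.81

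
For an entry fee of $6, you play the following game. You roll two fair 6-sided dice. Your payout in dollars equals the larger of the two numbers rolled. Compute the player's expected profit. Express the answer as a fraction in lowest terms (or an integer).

-55/36 dollars

Distribution of the larger of the two numbers rolled: 1 w.p. 1/36, 2 w.p. 1/12, 3 w.p. 5/36, 4 w.p. 7/36, 5 w.p. 1/4, 6 w.p. 11/36
E[payout] = (1/36)·1 + (1/12)·2 + (5/36)·3 + (7/36)·4 + (1/4)·5 + (11/36)·6 = 161/36
Expected profit = 161/36 − 6 = -55/36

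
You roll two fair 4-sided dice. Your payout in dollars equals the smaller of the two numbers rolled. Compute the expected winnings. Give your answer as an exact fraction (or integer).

15/8 dollars

Distribution of the smaller of the two numbers rolled: 1 w.p. 7/16, 2 w.p. 5/16, 3 w.p. 3/16, 4 w.p. 1/16
E[payout] = (7/16)·1 + (5/16)·2 + (3/16)·3 + (1/16)·4 = 15/8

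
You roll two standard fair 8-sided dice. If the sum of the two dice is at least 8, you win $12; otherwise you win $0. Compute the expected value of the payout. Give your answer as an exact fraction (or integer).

129/16 dollars

E[payout] = (21/64)·0 + (43/64)·12 = 129/16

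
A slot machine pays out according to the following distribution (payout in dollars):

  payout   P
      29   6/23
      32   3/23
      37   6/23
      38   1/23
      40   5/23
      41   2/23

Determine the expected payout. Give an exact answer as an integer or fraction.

812/23 dollars

E[X] = (6/23)·29 + (3/23)·32 + (6/23)·37 + (1/23)·38 + (5/23)·40 + (2/23)·41
     = 812/23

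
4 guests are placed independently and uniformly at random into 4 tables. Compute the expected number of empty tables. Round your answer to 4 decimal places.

1.2656

Let Xⱼ=1 if table j is empty. P(Xⱼ=1) = ((4-1)/4)^4 = 81/256.
By linearity, E[#empty] = 4·81/256 = 81/64.
≈ 1.2656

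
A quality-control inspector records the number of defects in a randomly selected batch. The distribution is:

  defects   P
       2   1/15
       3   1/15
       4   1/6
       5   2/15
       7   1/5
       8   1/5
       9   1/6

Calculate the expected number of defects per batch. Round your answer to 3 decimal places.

6.167

E[X] = (1/15)·2 + (1/15)·3 + (1/6)·4 + (2/15)·5 + (1/5)·7 + (1/5)·8 + (1/6)·9
     = 37/6 ≈ 6.167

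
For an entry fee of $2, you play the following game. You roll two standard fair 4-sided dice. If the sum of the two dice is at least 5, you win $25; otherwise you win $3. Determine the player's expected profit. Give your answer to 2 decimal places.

E[payout] = (3/8)·3 + (5/8)·25 = 67/4
Expected profit = 67/4 − 2 = 59/4 ≈ $14.75

$14.75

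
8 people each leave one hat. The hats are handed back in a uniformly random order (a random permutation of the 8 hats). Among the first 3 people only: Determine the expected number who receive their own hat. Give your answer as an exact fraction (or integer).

3/8

Let Xᵢ = 1 if person i gets their own hat. For each i, P(Xᵢ=1) = 1/8.
By linearity of expectation, E[X₁+…+X_3] = 3·(1/8) = 3/8.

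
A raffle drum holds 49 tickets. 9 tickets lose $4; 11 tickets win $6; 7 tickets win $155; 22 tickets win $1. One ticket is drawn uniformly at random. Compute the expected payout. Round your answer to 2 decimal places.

$23.20

E[payout] = (9/49)·(-4) + (11/49)·6 + (7/49)·155 + (22/49)·1 = 1137/49
≈ $23.20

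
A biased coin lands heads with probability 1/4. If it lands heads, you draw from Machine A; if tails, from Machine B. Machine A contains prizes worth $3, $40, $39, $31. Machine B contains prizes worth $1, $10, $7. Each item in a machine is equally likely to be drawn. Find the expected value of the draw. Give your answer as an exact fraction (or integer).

E[X | Machine A] = (3 + 40 + 39 + 31)/4 = 113/4
E[X | Machine B] = (1 + 10 + 7)/3 = 6
E[X] = (1/4)·113/4 + (3/4)·6 = 185/16

185/16 dollars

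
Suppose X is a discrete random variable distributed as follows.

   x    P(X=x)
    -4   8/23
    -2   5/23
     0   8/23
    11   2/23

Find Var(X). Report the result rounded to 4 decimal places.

16.2004

E[X] = (8/23)·(-4) + (5/23)·(-2) + (8/23)·0 + (2/23)·11 = -20/23
E[X²] = (8/23)·16 + (5/23)·4 + (8/23)·0 + (2/23)·121 = 390/23
Var(X) = 390/23 − (-20/23)² = 8570/529 ≈ 16.2004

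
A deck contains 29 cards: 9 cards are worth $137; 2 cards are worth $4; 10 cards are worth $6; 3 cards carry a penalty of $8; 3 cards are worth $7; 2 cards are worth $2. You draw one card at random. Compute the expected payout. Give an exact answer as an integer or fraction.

E[payout] = (9/29)·137 + (2/29)·4 + (10/29)·6 + (3/29)·(-8) + (3/29)·7 + (2/29)·2 = 1302/29

1302/29 dollars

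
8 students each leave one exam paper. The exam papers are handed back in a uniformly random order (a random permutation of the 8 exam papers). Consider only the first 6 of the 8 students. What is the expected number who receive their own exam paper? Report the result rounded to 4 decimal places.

0.7500

Let Xᵢ = 1 if person i gets their own exam paper. For each i, P(Xᵢ=1) = 1/8.
By linearity of expectation, E[X₁+…+X_6] = 6·(1/8) = 3/4.
≈ 0.7500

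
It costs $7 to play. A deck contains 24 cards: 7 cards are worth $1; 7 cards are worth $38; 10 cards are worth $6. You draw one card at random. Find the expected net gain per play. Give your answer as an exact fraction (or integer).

55/8 dollars

E[payout] = (7/24)·1 + (7/24)·38 + (10/24)·6 = 111/8
Expected profit = 111/8 − 7 = 55/8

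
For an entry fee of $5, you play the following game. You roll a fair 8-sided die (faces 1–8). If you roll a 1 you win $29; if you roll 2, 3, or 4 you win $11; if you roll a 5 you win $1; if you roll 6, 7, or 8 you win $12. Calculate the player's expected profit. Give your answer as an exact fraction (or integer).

59/8 dollars

E[payout] = (1/8)·1 + (3/8)·11 + (3/8)·12 + (1/8)·29 = 99/8
Expected profit = 99/8 − 5 = 59/8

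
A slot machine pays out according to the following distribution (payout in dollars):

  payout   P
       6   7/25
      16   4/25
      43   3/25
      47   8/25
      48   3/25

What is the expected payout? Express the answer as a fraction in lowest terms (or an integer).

151/5 dollars

E[X] = (7/25)·6 + (4/25)·16 + (3/25)·43 + (8/25)·47 + (3/25)·48
     = 151/5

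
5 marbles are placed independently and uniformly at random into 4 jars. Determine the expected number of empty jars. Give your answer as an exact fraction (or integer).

Let Xⱼ=1 if jar j is empty. P(Xⱼ=1) = ((4-1)/4)^5 = 243/1024.
By linearity, E[#empty] = 4·243/1024 = 243/256.

243/256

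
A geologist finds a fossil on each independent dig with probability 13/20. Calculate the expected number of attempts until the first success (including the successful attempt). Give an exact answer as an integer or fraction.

For a geometric distribution, E[trials] = 1/p = 1/(13/20) = 20/13.

20/13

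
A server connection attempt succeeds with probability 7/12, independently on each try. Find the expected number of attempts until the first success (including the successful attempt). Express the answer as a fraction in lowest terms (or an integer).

For a geometric distribution, E[trials] = 1/p = 1/(7/12) = 12/7.

12/7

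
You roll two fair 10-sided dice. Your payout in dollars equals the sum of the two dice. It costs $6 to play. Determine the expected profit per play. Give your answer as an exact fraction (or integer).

$5

Distribution of the sum of the two dice: 2 w.p. 1/100, 3 w.p. 1/50, 4 w.p. 3/100, 5 w.p. 1/25, 6 w.p. 1/20, 7 w.p. 3/50, …
E[payout] = (1/100)·2 + (1/50)·3 + (3/100)·4 + (1/25)·5 + (1/20)·6 + (3/50)·7 + (7/100)·8 + (2/25)·9 + (9/100)·10 + (1/10)·11 + (9/100)·12 + (2/25)·13 + (7/100)·14 + (3/50)·15 + (1/20)·16 + (1/25)·17 + (3/100)·18 + (1/50)·19 + (1/100)·20 = 11
Expected profit = 11 − 6 = 5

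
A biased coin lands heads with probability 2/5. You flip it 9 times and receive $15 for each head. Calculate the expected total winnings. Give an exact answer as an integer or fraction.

E[#heads] = 9·2/5 = 18/5 (linearity over flips).
E[winnings] = 15·18/5 = 54.

$54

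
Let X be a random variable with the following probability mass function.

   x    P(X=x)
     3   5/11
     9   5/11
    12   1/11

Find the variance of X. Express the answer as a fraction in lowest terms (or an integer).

E[X] = (5/11)·3 + (5/11)·9 + (1/11)·12 = 72/11
E[X²] = (5/11)·9 + (5/11)·81 + (1/11)·144 = 54
Var(X) = 54 − (72/11)² = 1350/121

1350/121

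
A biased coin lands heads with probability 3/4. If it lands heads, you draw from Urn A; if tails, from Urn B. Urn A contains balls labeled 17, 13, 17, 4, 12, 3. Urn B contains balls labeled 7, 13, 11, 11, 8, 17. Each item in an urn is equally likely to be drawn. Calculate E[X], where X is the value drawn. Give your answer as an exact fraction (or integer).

E[X | Urn A] = (17 + 13 + 17 + 4 + 12 + 3)/6 = 11
E[X | Urn B] = (7 + 13 + 11 + 11 + 8 + 17)/6 = 67/6
E[X] = (3/4)·11 + (1/4)·67/6 = 265/24

265/24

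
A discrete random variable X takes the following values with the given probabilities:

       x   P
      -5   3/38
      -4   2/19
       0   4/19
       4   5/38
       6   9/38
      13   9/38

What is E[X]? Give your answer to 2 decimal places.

4.21

E[X] = (3/38)·(-5) + (2/19)·(-4) + (4/19)·0 + (5/38)·4 + (9/38)·6 + (9/38)·13
     = 80/19 ≈ 4.21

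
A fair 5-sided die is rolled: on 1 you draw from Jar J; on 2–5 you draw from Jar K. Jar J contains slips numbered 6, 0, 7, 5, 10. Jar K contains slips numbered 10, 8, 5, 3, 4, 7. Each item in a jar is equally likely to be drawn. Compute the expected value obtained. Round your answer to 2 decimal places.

E[X | Jar J] = (6 + 0 + 7 + 5 + 10)/5 = 28/5
E[X | Jar K] = (10 + 8 + 5 + 3 + 4 + 7)/6 = 37/6
E[X] = (1/5)·28/5 + (4/5)·37/6 = 454/75 ≈ 6.05

6.05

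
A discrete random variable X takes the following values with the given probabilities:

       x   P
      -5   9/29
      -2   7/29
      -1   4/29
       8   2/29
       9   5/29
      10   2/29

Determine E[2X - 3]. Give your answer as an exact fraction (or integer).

E[2x-3] = (9/29)·(-13) + (7/29)·(-7) + (4/29)·(-5) + (2/29)·13 + (5/29)·15 + (2/29)·17
     = -51/29

-51/29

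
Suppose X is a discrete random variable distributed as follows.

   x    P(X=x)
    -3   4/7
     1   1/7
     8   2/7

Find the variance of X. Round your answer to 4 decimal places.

E[X] = (4/7)·(-3) + (1/7)·1 + (2/7)·8 = 5/7
E[X²] = (4/7)·9 + (1/7)·1 + (2/7)·64 = 165/7
Var(X) = 165/7 − (5/7)² = 1130/49 ≈ 23.0612

23.0612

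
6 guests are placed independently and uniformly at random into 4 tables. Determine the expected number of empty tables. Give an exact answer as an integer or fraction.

729/1024

Let Xⱼ=1 if table j is empty. P(Xⱼ=1) = ((4-1)/4)^6 = 729/4096.
By linearity, E[#empty] = 4·729/4096 = 729/1024.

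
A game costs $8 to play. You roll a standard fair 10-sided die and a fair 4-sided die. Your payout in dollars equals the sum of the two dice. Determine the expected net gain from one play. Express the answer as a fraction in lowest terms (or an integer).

Distribution of the sum of the two dice: 2 w.p. 1/40, 3 w.p. 1/20, 4 w.p. 3/40, 5 w.p. 1/10, 6 w.p. 1/10, 7 w.p. 1/10, …
E[payout] = (1/40)·2 + (1/20)·3 + (3/40)·4 + (1/10)·5 + (1/10)·6 + (1/10)·7 + (1/10)·8 + (1/10)·9 + (1/10)·10 + (1/10)·11 + (3/40)·12 + (1/20)·13 + (1/40)·14 = 8
Expected profit = 8 − 8 = 0

$0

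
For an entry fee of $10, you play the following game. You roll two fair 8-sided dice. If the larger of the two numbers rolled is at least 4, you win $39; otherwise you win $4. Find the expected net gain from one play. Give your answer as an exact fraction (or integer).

1541/64 dollars

E[payout] = (9/64)·4 + (55/64)·39 = 2181/64
Expected profit = 2181/64 − 10 = 1541/64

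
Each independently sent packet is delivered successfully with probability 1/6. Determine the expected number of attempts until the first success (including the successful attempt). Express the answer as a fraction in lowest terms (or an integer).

For a geometric distribution, E[trials] = 1/p = 1/(1/6) = 6.

6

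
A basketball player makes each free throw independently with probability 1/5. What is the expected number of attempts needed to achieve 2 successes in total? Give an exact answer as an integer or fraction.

10

By linearity (sum of 2 independent geometric waits), E[trials] = 2/p = 2/(1/5) = 10.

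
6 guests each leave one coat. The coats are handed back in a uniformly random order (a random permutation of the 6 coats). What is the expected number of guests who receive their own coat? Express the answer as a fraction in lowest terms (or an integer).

Let Xᵢ = 1 if person i gets their own coat. For each i, P(Xᵢ=1) = 1/6.
By linearity of expectation, E[X₁+…+X_6] = 6·(1/6) = 1.

1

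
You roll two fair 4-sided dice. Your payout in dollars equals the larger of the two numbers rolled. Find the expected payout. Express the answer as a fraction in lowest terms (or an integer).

25/8 dollars

Distribution of the larger of the two numbers rolled: 1 w.p. 1/16, 2 w.p. 3/16, 3 w.p. 5/16, 4 w.p. 7/16
E[payout] = (1/16)·1 + (3/16)·2 + (5/16)·3 + (7/16)·4 = 25/8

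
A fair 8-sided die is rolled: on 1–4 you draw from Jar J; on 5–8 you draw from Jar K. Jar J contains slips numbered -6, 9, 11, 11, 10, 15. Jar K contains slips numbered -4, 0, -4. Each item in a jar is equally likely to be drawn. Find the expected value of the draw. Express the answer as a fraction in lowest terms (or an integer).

17/6

E[X | Jar J] = (-6 + 9 + 11 + 11 + 10 + 15)/6 = 25/3
E[X | Jar K] = (-4 + 0 − 4)/3 = -8/3
E[X] = (1/2)·25/3 + (1/2)·(-8/3) = 17/6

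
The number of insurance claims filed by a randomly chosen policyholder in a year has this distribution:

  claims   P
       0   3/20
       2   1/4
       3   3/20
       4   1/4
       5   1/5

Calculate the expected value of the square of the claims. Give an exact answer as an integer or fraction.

227/20

E[X²] = (3/20)·0 + (1/4)·4 + (3/20)·9 + (1/4)·16 + (1/5)·25
     = 227/20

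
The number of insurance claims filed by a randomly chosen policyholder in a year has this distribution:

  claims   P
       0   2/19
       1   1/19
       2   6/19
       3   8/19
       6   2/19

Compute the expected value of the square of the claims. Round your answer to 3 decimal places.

E[X²] = (2/19)·0 + (1/19)·1 + (6/19)·4 + (8/19)·9 + (2/19)·36
     = 169/19 ≈ 8.895

8.895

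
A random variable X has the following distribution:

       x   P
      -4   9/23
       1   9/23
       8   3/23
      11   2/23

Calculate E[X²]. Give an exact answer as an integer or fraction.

587/23

E[X²] = (9/23)·16 + (9/23)·1 + (3/23)·64 + (2/23)·121
     = 587/23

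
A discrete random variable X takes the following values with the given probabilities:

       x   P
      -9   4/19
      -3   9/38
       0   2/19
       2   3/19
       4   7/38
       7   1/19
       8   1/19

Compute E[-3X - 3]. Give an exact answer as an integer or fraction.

-27/38

E[-3x-3] = (4/19)·24 + (9/38)·6 + (2/19)·(-3) + (3/19)·(-9) + (7/38)·(-15) + (1/19)·(-24) + (1/19)·(-27)
     = -27/38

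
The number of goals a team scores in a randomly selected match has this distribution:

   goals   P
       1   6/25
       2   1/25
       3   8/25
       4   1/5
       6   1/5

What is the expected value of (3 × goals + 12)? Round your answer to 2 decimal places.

E[3x+12] = (6/25)·15 + (1/25)·18 + (8/25)·21 + (1/5)·24 + (1/5)·30
     = 546/25 ≈ 21.84

21.84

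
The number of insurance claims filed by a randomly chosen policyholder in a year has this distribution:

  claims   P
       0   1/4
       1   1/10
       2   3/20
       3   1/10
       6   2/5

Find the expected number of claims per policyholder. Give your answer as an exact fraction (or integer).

31/10

E[X] = (1/4)·0 + (1/10)·1 + (3/20)·2 + (1/10)·3 + (2/5)·6
     = 31/10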